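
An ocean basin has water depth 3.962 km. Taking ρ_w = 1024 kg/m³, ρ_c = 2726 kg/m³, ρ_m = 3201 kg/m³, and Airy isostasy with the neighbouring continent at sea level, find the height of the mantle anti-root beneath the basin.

14.2 km

For local isostatic compensation: replacing crust with seawater at the top is compensated by replacing crust with mantle at the base: d (ρ_c − ρ_w) = a (ρ_m − ρ_c).
a = d (ρ_c − ρ_w)/(ρ_m − ρ_c) = 3.962 km × 1702/475 = 14.2 km.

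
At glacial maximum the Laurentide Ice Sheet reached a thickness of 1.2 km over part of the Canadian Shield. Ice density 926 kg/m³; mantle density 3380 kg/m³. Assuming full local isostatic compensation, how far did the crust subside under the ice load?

0.329 km

By Archimedes' principle applied to the lithosphere: the ice load ρ_ice t is balanced by mantle displaced below, ρ_m s.
s = t ρ_ice / ρ_m = 1.2 km × 926/3380 = 0.329 km.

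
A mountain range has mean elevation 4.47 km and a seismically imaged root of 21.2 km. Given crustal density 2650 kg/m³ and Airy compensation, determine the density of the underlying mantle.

Airy balance: ρ_c h = (ρ_m − ρ_c) r → ρ_m = ρ_c (1 + h/r).
ρ_m = 2650 × (1 + 4.47 km/21.2 km) = 3210 kg/m³.

3210 kg/m³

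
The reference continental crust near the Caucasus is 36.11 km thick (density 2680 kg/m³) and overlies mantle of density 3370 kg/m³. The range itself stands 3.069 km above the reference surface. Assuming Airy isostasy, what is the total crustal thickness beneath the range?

Root depth r = h ρ_c / (ρ_m − ρ_c) = 3.069 km × 2680 / 690 = 11.92 km.
Total thickness = T + h + r = 36.11 km + 3.069 km + 11.92 km = 51.1 km.

51.1 km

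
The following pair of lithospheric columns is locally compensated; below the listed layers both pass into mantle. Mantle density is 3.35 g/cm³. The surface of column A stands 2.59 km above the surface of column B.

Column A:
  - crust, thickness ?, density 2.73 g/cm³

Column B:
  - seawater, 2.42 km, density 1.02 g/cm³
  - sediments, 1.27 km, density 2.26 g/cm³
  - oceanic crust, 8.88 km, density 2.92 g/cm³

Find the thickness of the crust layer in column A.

31.5 km

Take the compensation level at the base of the deeper column (depth z_c below the surface of column A) and equate Σ ρ_i t_i down to z_c; mantle fills any gap and the z_c terms cancel.
Column A: x×2.73 + (z_c − 0 − x)×3.35
Column B: 2.59×0 + 2.42×1.02 + 1.27×2.26 + 8.88×2.92 + (z_c − 2.59 − 12.57)×3.35
The z_c×3.35 term appears on both sides and cancels. Collect the known terms of each column as K = Σ(ρt)_known − 3.35 × (depth of known layers): K_A = 0 − 3.35×0 = 0; K_B = 31.2682 − 3.35×(2.59 + 12.57) = −19.5178.
Balance: K_A − x×(3.35 − 2.73) = K_B, so x = (K_A − K_B)/(3.35 − 2.73) = 19.5178/0.62 = 31.5 km.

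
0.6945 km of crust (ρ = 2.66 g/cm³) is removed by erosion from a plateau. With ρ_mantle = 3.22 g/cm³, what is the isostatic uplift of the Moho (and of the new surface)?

Unloading: uplift u = e ρ_c/ρ_m = 0.6945 km × 2.66/3.22 = 0.574 km.

0.574 km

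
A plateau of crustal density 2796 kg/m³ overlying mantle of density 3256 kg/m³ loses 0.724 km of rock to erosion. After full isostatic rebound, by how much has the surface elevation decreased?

Rebound u = e ρ_c/ρ_m = 0.724 km × 2796/3256 = 0.6217 km.
Net surface drop = e − u = 0.724 km − 0.6217 km = e (ρ_m − ρ_c)/ρ_m = 0.102 km.

0.102 km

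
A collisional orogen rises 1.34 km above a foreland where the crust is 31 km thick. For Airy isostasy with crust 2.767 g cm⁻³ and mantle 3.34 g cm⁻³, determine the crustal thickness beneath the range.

Root depth r = h ρ_c / (ρ_m − ρ_c) = 1.34 km × 2.767 / 0.573 = 6.471 km.
Total thickness = T + h + r = 31 km + 1.34 km + 6.471 km = 38.8 km.

38.8 km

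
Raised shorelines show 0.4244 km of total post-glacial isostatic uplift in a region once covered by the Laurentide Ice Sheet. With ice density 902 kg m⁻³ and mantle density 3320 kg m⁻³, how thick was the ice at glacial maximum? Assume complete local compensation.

1.56 km

u = t ρ_ice/ρ_m → t = u ρ_m/ρ_ice = 0.4244 km × 3320/902 = 1.56 km.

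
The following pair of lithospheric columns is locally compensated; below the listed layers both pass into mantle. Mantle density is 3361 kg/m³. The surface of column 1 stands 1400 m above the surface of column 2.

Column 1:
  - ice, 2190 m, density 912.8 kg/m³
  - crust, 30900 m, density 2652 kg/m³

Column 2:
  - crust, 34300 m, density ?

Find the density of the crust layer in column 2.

2700 kg/m³

Take the compensation level at the base of the deeper column (depth z_c below the surface of column 1) and equate Σ ρ_i t_i down to z_c; mantle fills any gap and the z_c terms cancel.
Column 1: 2190×912.8 + 30900×2652 + (z_c − 33090)×3361
Column 2: 1400×0 + 34300×ρ + (z_c − 1400 − 34300)×3361
The z_c×3361 term appears on both sides and cancels. Collect the known terms of each column as K = Σ(ρt)_known − 3361 × (depth of known layers): K_1 = 83945832 − 3361×33090 = −27269658; K_2 = 0 − 3361×(1400 + 34300) = −119987700.
Balance: K_1 = K_2 + 34300×ρ, so ρ = (K_1 − K_2)/34300 = 92718000/34300 = 2700 kg/m³.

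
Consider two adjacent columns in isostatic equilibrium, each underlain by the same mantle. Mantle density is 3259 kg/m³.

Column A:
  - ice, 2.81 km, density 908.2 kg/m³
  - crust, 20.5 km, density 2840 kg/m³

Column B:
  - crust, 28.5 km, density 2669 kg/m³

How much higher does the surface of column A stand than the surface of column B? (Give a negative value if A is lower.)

For any compensation level in the mantle, the mantle terms cancel and isostasy reduces to e = (Σt_A − Σt_B) − (Σ(ρt)_A − Σ(ρt)_B) / ρ_m.
Σt_A = 23.31 km; Σt_B = 28.5 km; Σ(ρt)_A = 60772.042; Σ(ρt)_B = 76066.5 (in km·kg/m³).
e = (23.31 − 28.5) − (60772.042 − 76066.5) / 3259 = −0.497 km.

−0.497 km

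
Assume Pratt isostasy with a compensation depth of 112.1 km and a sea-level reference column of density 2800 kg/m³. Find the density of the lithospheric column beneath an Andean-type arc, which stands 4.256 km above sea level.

Pratt balance: ρ_ref D = ρ (D + h).
ρ = ρ_ref D/(D + h) = 2800 × 112.1 km/(112.1 km + 4.256 km) = 2700 kg/m³.

2700 kg/m³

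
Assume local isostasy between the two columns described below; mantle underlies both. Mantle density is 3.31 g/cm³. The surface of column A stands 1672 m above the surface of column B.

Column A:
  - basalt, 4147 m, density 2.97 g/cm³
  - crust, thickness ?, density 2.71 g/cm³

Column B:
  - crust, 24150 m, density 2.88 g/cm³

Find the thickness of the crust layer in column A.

24200 m

Take the compensation level at the base of the deeper column (depth z_c below the surface of column A) and equate Σ ρ_i t_i down to z_c; mantle fills any gap and the z_c terms cancel.
Column A: 4147×2.97 + x×2.71 + (z_c − 4147 − x)×3.31
Column B: 1672×0 + 24150×2.88 + (z_c − 1672 − 24150)×3.31
The z_c×3.31 term appears on both sides and cancels. Collect the known terms of each column as K = Σ(ρt)_known − 3.31 × (depth of known layers): K_A = 12316.59 − 3.31×4147 = −1409.98; K_B = 69552 − 3.31×(1672 + 24150) = −15918.82.
Balance: K_A − x×(3.31 − 2.71) = K_B, so x = (K_A − K_B)/(3.31 − 2.71) = 14508.8/0.6 = 24200 m.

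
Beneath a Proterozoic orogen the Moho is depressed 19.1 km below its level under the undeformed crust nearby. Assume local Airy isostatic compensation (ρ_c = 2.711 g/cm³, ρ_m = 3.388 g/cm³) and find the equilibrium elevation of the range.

Equating mass per unit area of the two columns: ρ_c h = (ρ_m − ρ_c) r.
h = r (ρ_m − ρ_c) / ρ_c = 19.1 km × (3.388 − 2.711) / 2.711 = 4.77 km.

4.77 km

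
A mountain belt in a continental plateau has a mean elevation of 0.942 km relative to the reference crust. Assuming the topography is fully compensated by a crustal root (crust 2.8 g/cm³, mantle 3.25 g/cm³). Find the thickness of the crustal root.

By Archimedes' principle applied to the lithosphere: the weight of the topography is balanced by the buoyancy of the root, ρ_c h = (ρ_m − ρ_c) r.
r = h · ρ_c / (ρ_m − ρ_c) = 0.942 km × 2.8 / (3.25 − 2.8) = 5.86 km.

5.86 km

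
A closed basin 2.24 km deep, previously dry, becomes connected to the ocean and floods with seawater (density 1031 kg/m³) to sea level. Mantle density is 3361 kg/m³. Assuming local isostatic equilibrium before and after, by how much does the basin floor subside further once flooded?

0.991 km

After flooding the water column is d + s deep. Its weight must equal the weight of mantle displaced by the extra subsidence s: (d + s) ρ_w = s ρ_m.
s = d ρ_w / (ρ_m − ρ_w) = 2.24 km × 1031/(3361 − 1031) = 0.991 km.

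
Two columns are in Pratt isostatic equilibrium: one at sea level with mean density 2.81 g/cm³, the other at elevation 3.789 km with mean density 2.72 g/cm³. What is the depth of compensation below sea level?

ρ_ref D = ρ (D + h) → D (ρ_ref − ρ) = ρ h.
D = ρ h/(ρ_ref − ρ) = 2.72 × 3.789 km/(2.81 − 2.72) = 115 km.

115 km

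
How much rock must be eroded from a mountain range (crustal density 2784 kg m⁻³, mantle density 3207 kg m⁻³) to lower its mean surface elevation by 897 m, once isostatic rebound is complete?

Net drop Δ = e − u = e − e ρ_c/ρ_m = e (ρ_m − ρ_c)/ρ_m.
e = Δ ρ_m/(ρ_m − ρ_c) = 897 m × 3207/423 = 6800 m.

6800 m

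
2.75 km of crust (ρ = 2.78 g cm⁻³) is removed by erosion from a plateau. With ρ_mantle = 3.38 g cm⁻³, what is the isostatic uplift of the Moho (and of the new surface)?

2.26 km

Unloading: uplift u = e ρ_c/ρ_m = 2.75 km × 2.78/3.38 = 2.26 km.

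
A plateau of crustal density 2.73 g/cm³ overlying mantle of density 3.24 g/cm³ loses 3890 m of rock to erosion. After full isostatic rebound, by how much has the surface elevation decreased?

612 m

Rebound u = e ρ_c/ρ_m = 3890 m × 2.73/3.24 = 3278 m.
Net surface drop = e − u = 3890 m − 3278 m = e (ρ_m − ρ_c)/ρ_m = 612 m.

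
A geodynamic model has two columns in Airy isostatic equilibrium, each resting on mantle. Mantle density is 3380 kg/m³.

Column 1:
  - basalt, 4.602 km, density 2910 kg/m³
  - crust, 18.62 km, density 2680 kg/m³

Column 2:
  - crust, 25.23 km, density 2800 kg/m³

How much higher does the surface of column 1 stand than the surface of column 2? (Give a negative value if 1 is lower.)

0.167 km

For any compensation level in the mantle, the mantle terms cancel and isostasy reduces to e = (Σt_1 − Σt_2) − (Σ(ρt)_1 − Σ(ρt)_2) / ρ_m.
Σt_1 = 23.222 km; Σt_2 = 25.23 km; Σ(ρt)_1 = 63293.42; Σ(ρt)_2 = 70644 (in km·kg/m³).
e = (23.222 − 25.23) − (63293.42 − 70644) / 3380 = 0.167 km.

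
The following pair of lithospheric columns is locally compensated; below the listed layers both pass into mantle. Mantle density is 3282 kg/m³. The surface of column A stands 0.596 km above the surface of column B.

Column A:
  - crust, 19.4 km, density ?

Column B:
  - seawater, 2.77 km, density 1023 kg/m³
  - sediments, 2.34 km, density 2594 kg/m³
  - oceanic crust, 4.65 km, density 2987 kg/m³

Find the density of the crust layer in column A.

2700 kg/m³

Take the compensation level at the base of the deeper column (depth z_c below the surface of column A) and equate Σ ρ_i t_i down to z_c; mantle fills any gap and the z_c terms cancel.
Column A: 19.4×ρ + (z_c − 19.4)×3282
Column B: 0.596×0 + 2.77×1023 + 2.34×2594 + 4.65×2987 + (z_c − 0.596 − 9.76)×3282
The z_c×3282 term appears on both sides and cancels. Collect the known terms of each column as K = Σ(ρt)_known − 3282 × (depth of known layers): K_A = 0 − 3282×19.4 = −63670.8; K_B = 22793.22 − 3282×(0.596 + 9.76) = −11195.172.
Balance: K_A + 19.4×ρ = K_B, so ρ = (K_B − K_A)/19.4 = 52475.6/19.4 = 2700 kg/m³.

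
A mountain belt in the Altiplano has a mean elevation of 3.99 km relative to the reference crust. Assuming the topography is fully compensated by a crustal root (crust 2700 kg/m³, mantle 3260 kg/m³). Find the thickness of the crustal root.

19.2 km

Equating mass per unit area of the two columns: the weight of the topography is balanced by the buoyancy of the root, ρ_c h = (ρ_m − ρ_c) r.
r = h · ρ_c / (ρ_m − ρ_c) = 3.99 km × 2700 / (3260 − 2700) = 19.2 km.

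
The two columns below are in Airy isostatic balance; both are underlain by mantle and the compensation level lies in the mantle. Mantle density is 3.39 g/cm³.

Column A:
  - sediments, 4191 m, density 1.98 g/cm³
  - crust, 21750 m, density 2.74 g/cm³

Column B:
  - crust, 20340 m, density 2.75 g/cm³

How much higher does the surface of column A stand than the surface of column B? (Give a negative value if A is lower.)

2070 m

For any compensation level in the mantle, the mantle terms cancel and isostasy reduces to e = (Σt_A − Σt_B) − (Σ(ρt)_A − Σ(ρt)_B) / ρ_m.
Σt_A = 25941 m; Σt_B = 20340 m; Σ(ρt)_A = 67893.18; Σ(ρt)_B = 55935 (in m·g/cm³).
e = (25941 − 20340) − (67893.18 − 55935) / 3.39 = 2070 m.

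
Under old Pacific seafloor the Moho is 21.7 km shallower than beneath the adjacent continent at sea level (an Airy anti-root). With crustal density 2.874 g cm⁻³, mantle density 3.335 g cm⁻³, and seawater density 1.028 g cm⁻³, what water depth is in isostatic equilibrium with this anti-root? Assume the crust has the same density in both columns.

5.42 km

Replacing a thickness d of crust by seawater at the top must be balanced by replacing crust with mantle at the base: d (ρ_c − ρ_w) = a (ρ_m − ρ_c).
d = a (ρ_m − ρ_c)/(ρ_c − ρ_w) = 21.7 km × 0.461/1.846 = 5.42 km.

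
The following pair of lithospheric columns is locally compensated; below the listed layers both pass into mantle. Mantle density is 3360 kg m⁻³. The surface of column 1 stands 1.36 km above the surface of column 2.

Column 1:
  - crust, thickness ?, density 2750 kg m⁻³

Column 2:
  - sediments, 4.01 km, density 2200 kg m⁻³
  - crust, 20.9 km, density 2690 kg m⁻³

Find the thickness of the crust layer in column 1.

Take the compensation level at the base of the deeper column (depth z_c below the surface of column 1) and equate Σ ρ_i t_i down to z_c; mantle fills any gap and the z_c terms cancel.
Column 1: x×2750 + (z_c − 0 − x)×3360
Column 2: 1.36×0 + 4.01×2200 + 20.9×2690 + (z_c − 1.36 − 24.91)×3360
The z_c×3360 term appears on both sides and cancels. Collect the known terms of each column as K = Σ(ρt)_known − 3360 × (depth of known layers): K_1 = 0 − 3360×0 = 0; K_2 = 65043 − 3360×(1.36 + 24.91) = −23224.2.
Balance: K_1 − x×(3360 − 2750) = K_2, so x = (K_1 − K_2)/(3360 − 2750) = 23224.2/610 = 38.1 km.

38.1 km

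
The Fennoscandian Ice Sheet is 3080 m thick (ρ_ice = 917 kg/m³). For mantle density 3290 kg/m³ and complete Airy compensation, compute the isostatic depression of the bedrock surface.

858 m

Isostatic balance requires: the ice load ρ_ice t is balanced by mantle displaced below, ρ_m s.
s = t ρ_ice / ρ_m = 3080 m × 917/3290 = 858 m.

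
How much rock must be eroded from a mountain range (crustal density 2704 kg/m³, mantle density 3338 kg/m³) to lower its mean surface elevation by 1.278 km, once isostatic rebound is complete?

6.73 km

Net drop Δ = e − u = e − e ρ_c/ρ_m = e (ρ_m − ρ_c)/ρ_m.
e = Δ ρ_m/(ρ_m − ρ_c) = 1.278 km × 3338/634 = 6.73 km.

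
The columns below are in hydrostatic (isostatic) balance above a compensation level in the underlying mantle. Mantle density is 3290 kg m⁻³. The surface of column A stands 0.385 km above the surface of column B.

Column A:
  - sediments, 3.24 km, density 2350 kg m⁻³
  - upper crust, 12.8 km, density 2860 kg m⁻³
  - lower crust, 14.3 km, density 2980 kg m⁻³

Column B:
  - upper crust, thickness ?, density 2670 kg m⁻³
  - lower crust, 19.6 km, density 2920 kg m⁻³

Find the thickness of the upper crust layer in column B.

7.2 km

Take the compensation level at the base of the deeper column (depth z_c below the surface of column A) and equate Σ ρ_i t_i down to z_c; mantle fills any gap and the z_c terms cancel.
Column A: 3.24×2350 + 12.8×2860 + 14.3×2980 + (z_c − 30.34)×3290
Column B: 0.385×0 + x×2670 + 19.6×2920 + (z_c − 0.385 − 19.6 − x)×3290
The z_c×3290 term appears on both sides and cancels. Collect the known terms of each column as K = Σ(ρt)_known − 3290 × (depth of known layers): K_A = 86836 − 3290×30.34 = −12982.6; K_B = 57232 − 3290×(0.385 + 19.6) = −8518.65.
Balance: K_A = K_B − x×(3290 − 2670), so x = (K_B − K_A)/(3290 − 2670) = 4463.95/620 = 7.2 km.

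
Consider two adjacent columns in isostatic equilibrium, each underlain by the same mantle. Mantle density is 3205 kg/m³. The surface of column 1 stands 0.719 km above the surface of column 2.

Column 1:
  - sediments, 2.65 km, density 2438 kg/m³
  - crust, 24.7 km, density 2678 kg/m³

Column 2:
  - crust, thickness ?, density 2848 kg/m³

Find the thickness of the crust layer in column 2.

35.7 km

Take the compensation level at the base of the deeper column (depth z_c below the surface of column 1) and equate Σ ρ_i t_i down to z_c; mantle fills any gap and the z_c terms cancel.
Column 1: 2.65×2438 + 24.7×2678 + (z_c − 27.35)×3205
Column 2: 0.719×0 + x×2848 + (z_c − 0.719 − 0 − x)×3205
The z_c×3205 term appears on both sides and cancels. Collect the known terms of each column as K = Σ(ρt)_known − 3205 × (depth of known layers): K_1 = 72607.3 − 3205×27.35 = −15049.45; K_2 = 0 − 3205×(0.719 + 0) = −2304.395.
Balance: K_1 = K_2 − x×(3205 − 2848), so x = (K_2 − K_1)/(3205 − 2848) = 12745.1/357 = 35.7 km.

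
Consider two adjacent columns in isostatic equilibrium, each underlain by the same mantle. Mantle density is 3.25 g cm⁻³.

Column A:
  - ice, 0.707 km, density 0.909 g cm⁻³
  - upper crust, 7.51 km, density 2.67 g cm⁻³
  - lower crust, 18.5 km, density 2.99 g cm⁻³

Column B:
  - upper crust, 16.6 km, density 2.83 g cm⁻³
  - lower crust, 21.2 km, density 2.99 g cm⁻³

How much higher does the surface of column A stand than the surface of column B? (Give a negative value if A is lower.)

−0.512 km

For any compensation level in the mantle, the mantle terms cancel and isostasy reduces to e = (Σt_A − Σt_B) − (Σ(ρt)_A − Σ(ρt)_B) / ρ_m.
Σt_A = 26.717 km; Σt_B = 37.8 km; Σ(ρt)_A = 76.009363; Σ(ρt)_B = 110.366 (in km·g cm⁻³).
e = (26.717 − 37.8) − (76.009363 − 110.366) / 3.25 = −0.512 km.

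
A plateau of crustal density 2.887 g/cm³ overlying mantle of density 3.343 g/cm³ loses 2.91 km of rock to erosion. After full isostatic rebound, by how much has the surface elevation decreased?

0.397 km

Rebound u = e ρ_c/ρ_m = 2.91 km × 2.887/3.343 = 2.513 km.
Net surface drop = e − u = 2.91 km − 2.513 km = e (ρ_m − ρ_c)/ρ_m = 0.397 km.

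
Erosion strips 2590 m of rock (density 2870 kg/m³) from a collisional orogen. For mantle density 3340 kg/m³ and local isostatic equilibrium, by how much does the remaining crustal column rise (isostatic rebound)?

Unloading: uplift u = e ρ_c/ρ_m = 2590 m × 2870/3340 = 2230 m.

2230 m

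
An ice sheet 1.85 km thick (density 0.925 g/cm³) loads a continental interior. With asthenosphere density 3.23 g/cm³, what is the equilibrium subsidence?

Equating mass per unit area of the two columns: the ice load ρ_ice t is balanced by mantle displaced below, ρ_m s.
s = t ρ_ice / ρ_m = 1.85 km × 0.925/3.23 = 0.53 km.

0.53 km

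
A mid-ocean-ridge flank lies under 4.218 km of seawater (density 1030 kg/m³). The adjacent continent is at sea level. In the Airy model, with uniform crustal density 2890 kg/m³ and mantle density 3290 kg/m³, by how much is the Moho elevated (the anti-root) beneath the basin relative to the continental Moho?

19.6 km

In Airy isostatic equilibrium: replacing crust with seawater at the top is compensated by replacing crust with mantle at the base: d (ρ_c − ρ_w) = a (ρ_m − ρ_c).
a = d (ρ_c − ρ_w)/(ρ_m − ρ_c) = 4.218 km × 1860/400 = 19.6 km.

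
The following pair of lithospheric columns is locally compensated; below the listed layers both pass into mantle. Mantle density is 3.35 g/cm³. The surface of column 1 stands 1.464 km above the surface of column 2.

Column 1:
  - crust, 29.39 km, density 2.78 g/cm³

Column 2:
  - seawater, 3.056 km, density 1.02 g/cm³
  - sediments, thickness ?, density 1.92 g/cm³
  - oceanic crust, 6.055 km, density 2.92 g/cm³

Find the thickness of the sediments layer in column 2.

Take the compensation level at the base of the deeper column (depth z_c below the surface of column 1) and equate Σ ρ_i t_i down to z_c; mantle fills any gap and the z_c terms cancel.
Column 1: 29.39×2.78 + (z_c − 29.39)×3.35
Column 2: 1.464×0 + 3.056×1.02 + x×1.92 + 6.055×2.92 + (z_c − 1.464 − 9.111 − x)×3.35
The z_c×3.35 term appears on both sides and cancels. Collect the known terms of each column as K = Σ(ρt)_known − 3.35 × (depth of known layers): K_1 = 81.7042 − 3.35×29.39 = −16.7523; K_2 = 20.79772 − 3.35×(1.464 + 9.111) = −14.62853.
Balance: K_1 = K_2 − x×(3.35 − 1.92), so x = (K_2 − K_1)/(3.35 − 1.92) = 2.12377/1.43 = 1.49 km.

1.49 km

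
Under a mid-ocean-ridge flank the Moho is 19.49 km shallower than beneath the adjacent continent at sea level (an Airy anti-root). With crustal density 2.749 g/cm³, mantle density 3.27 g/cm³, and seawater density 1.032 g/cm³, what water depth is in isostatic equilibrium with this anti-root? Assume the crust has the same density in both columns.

5.91 km

Replacing a thickness d of crust by seawater at the top must be balanced by replacing crust with mantle at the base: d (ρ_c − ρ_w) = a (ρ_m − ρ_c).
d = a (ρ_m − ρ_c)/(ρ_c − ρ_w) = 19.49 km × 0.521/1.717 = 5.91 km.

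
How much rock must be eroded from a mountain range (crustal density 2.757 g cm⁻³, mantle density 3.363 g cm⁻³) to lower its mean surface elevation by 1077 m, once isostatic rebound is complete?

Net drop Δ = e − u = e − e ρ_c/ρ_m = e (ρ_m − ρ_c)/ρ_m.
e = Δ ρ_m/(ρ_m − ρ_c) = 1077 m × 3.363/0.606 = 5980 m.

5980 m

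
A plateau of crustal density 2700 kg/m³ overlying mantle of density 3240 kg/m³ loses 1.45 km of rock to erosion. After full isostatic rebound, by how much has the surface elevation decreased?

Rebound u = e ρ_c/ρ_m = 1.45 km × 2700/3240 = 1.208 km.
Net surface drop = e − u = 1.45 km − 1.208 km = e (ρ_m − ρ_c)/ρ_m = 0.242 km.

0.242 km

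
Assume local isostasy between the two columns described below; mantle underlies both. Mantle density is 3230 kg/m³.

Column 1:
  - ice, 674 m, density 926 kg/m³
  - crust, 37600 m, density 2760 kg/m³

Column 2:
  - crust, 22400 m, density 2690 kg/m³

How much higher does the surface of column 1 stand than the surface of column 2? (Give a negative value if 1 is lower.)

2210 m

For any compensation level in the mantle, the mantle terms cancel and isostasy reduces to e = (Σt_1 − Σt_2) − (Σ(ρt)_1 − Σ(ρt)_2) / ρ_m.
Σt_1 = 38274 m; Σt_2 = 22400 m; Σ(ρt)_1 = 104400124; Σ(ρt)_2 = 60256000 (in m·kg/m³).
e = (38274 − 22400) − (104400124 − 60256000) / 3230 = 2210 m.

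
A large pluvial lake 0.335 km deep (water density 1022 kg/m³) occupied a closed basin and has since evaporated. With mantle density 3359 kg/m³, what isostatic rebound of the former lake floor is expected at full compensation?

0.102 km

u = d ρ_w/ρ_m = 0.335 km × 1022/3359 = 0.102 km.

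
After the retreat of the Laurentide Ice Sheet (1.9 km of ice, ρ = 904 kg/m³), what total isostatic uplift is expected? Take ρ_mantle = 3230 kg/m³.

Removing the load lets mantle flow back in; uplift u satisfies ρ_ice t = ρ_m u.
u = t ρ_ice/ρ_m = 1.9 km × 904/3230 = 0.532 km.

0.532 km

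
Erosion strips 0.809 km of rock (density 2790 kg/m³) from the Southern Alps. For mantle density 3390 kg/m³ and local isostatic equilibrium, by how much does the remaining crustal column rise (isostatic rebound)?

0.666 km

Unloading: uplift u = e ρ_c/ρ_m = 0.809 km × 2790/3390 = 0.666 km.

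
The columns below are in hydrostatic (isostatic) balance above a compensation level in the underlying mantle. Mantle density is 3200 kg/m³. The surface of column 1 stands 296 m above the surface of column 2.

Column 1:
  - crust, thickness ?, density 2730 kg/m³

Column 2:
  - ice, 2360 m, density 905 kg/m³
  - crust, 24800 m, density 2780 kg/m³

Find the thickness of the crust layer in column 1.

35700 m

Take the compensation level at the base of the deeper column (depth z_c below the surface of column 1) and equate Σ ρ_i t_i down to z_c; mantle fills any gap and the z_c terms cancel.
Column 1: x×2730 + (z_c − 0 − x)×3200
Column 2: 296×0 + 2360×905 + 24800×2780 + (z_c − 296 − 27160)×3200
The z_c×3200 term appears on both sides and cancels. Collect the known terms of each column as K = Σ(ρt)_known − 3200 × (depth of known layers): K_1 = 0 − 3200×0 = 0; K_2 = 71079800 − 3200×(296 + 27160) = −16779400.
Balance: K_1 − x×(3200 − 2730) = K_2, so x = (K_1 − K_2)/(3200 − 2730) = 16779400/470 = 35700 m.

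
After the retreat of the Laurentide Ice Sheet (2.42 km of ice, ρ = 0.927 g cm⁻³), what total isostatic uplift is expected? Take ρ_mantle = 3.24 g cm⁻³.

Removing the load lets mantle flow back in; uplift u satisfies ρ_ice t = ρ_m u.
u = t ρ_ice/ρ_m = 2.42 km × 0.927/3.24 = 0.692 km.

0.692 km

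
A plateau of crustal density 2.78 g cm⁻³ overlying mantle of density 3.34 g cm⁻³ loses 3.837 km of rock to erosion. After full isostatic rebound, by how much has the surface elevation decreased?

0.643 km

Rebound u = e ρ_c/ρ_m = 3.837 km × 2.78/3.34 = 3.194 km.
Net surface drop = e − u = 3.837 km − 3.194 km = e (ρ_m − ρ_c)/ρ_m = 0.643 km.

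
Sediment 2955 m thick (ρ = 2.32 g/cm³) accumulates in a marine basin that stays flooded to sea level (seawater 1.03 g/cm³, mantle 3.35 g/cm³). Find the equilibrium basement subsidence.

Submarine loading: the sediment displaces seawater, and the subsidence is in turn flooded, so s (ρ_m − ρ_w) = t (ρ_sed − ρ_w).
s = 2955 m × (2.32 − 1.03) / (3.35 − 1.03) = 1640 m.

1640 m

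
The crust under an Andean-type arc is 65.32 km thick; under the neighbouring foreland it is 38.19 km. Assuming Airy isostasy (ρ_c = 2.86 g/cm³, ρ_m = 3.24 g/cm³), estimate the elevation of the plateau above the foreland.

3.18 km

Excess crust Δ = 65.32 km − 38.19 km = 27.13 km, split between elevation h and root r with h + r = Δ.
Airy balance ρ_c h = (ρ_m − ρ_c) r gives r = h ρ_c/(ρ_m − ρ_c), so h (1 + ρ_c/(ρ_m − ρ_c)) = Δ, i.e. h = Δ (ρ_m − ρ_c)/ρ_m.
h = 27.13 km × 0.38/3.24 = 3.18 km.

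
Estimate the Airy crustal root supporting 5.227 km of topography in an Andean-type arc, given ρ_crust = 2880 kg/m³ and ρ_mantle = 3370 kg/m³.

30.7 km

Equating mass per unit area of the two columns: the weight of the topography is balanced by the buoyancy of the root, ρ_c h = (ρ_m − ρ_c) r.
r = h · ρ_c / (ρ_m − ρ_c) = 5.227 km × 2880 / (3370 − 2880) = 30.7 km.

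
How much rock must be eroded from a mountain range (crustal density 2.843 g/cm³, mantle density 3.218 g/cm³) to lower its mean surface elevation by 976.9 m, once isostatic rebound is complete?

8380 m

Net drop Δ = e − u = e − e ρ_c/ρ_m = e (ρ_m − ρ_c)/ρ_m.
e = Δ ρ_m/(ρ_m − ρ_c) = 976.9 m × 3.218/0.375 = 8380 m.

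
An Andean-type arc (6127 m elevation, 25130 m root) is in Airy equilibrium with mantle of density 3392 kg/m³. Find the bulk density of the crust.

ρ_c h = (ρ_m − ρ_c) r → ρ_c (h + r) = ρ_m r → ρ_c = ρ_m r / (h + r).
ρ_c = 3392 × 25130 m / (6127 m + 25130 m) = 2730 kg/m³.

2730 kg/m³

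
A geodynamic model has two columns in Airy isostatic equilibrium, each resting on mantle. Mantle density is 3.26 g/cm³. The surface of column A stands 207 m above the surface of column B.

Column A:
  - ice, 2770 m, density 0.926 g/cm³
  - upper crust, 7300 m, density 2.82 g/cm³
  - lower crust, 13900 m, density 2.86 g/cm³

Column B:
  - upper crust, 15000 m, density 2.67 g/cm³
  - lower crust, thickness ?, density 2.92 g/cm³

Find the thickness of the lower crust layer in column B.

Take the compensation level at the base of the deeper column (depth z_c below the surface of column A) and equate Σ ρ_i t_i down to z_c; mantle fills any gap and the z_c terms cancel.
Column A: 2770×0.926 + 7300×2.82 + 13900×2.86 + (z_c − 23970)×3.26
Column B: 207×0 + 15000×2.67 + x×2.92 + (z_c − 207 − 15000 − x)×3.26
The z_c×3.26 term appears on both sides and cancels. Collect the known terms of each column as K = Σ(ρt)_known − 3.26 × (depth of known layers): K_A = 62905.02 − 3.26×23970 = −15237.18; K_B = 40050 − 3.26×(207 + 15000) = −9524.82.
Balance: K_A = K_B − x×(3.26 − 2.92), so x = (K_B − K_A)/(3.26 − 2.92) = 5712.36/0.34 = 16800 m.

16800 m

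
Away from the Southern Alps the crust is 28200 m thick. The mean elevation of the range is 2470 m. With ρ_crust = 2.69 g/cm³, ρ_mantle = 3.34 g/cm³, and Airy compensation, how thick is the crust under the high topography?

40900 m

Root depth r = h ρ_c / (ρ_m − ρ_c) = 2470 m × 2.69 / 0.65 = 10220 m.
Total thickness = T + h + r = 28200 m + 2470 m + 10220 m = 40900 m.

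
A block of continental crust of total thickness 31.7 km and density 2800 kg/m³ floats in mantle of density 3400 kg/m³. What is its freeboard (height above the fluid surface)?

Floating equilibrium: submerged depth d = t ρ_obj/ρ_fluid = 31.7 km × 2800/3400 = 26.11 km.
Freeboard = t − d = 31.7 km − 26.11 km = 5.59 km.

5.59 km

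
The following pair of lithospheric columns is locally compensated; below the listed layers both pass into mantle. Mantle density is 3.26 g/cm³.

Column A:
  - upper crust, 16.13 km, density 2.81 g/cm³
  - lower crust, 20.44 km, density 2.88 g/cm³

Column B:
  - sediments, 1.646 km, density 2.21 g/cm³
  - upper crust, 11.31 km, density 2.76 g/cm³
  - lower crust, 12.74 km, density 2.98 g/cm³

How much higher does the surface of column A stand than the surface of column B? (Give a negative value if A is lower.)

1.25 km

For any compensation level in the mantle, the mantle terms cancel and isostasy reduces to e = (Σt_A − Σt_B) − (Σ(ρt)_A − Σ(ρt)_B) / ρ_m.
Σt_A = 36.57 km; Σt_B = 25.696 km; Σ(ρt)_A = 104.1925; Σ(ρt)_B = 72.81846 (in km·g/cm³).
e = (36.57 − 25.696) − (104.1925 − 72.81846) / 3.26 = 1.25 km.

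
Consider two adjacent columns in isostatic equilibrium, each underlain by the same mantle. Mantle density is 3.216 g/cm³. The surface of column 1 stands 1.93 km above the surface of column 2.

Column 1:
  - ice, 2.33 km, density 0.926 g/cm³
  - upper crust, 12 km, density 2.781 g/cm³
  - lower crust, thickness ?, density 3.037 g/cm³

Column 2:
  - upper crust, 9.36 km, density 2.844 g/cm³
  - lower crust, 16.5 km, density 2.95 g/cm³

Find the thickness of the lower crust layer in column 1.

Take the compensation level at the base of the deeper column (depth z_c below the surface of column 1) and equate Σ ρ_i t_i down to z_c; mantle fills any gap and the z_c terms cancel.
Column 1: 2.33×0.926 + 12×2.781 + x×3.037 + (z_c − 14.33 − x)×3.216
Column 2: 1.93×0 + 9.36×2.844 + 16.5×2.95 + (z_c − 1.93 − 25.86)×3.216
The z_c×3.216 term appears on both sides and cancels. Collect the known terms of each column as K = Σ(ρt)_known − 3.216 × (depth of known layers): K_1 = 35.52958 − 3.216×14.33 = −10.5557; K_2 = 75.29484 − 3.216×(1.93 + 25.86) = −14.0778.
Balance: K_1 − x×(3.216 − 3.037) = K_2, so x = (K_1 − K_2)/(3.216 − 3.037) = 3.5221/0.179 = 19.7 km.

19.7 km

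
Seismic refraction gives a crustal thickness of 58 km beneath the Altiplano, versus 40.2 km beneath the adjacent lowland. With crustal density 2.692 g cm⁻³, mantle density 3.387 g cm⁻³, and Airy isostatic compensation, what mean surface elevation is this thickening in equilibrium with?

3.65 km

Excess crust Δ = 58 km − 40.2 km = 17.8 km, split between elevation h and root r with h + r = Δ.
Airy balance ρ_c h = (ρ_m − ρ_c) r gives r = h ρ_c/(ρ_m − ρ_c), so h (1 + ρ_c/(ρ_m − ρ_c)) = Δ, i.e. h = Δ (ρ_m − ρ_c)/ρ_m.
h = 17.8 km × 0.695/3.387 = 3.65 km.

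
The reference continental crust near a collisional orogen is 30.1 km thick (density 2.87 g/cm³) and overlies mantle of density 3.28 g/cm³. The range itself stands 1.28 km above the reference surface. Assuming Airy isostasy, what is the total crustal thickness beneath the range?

Root depth r = h ρ_c / (ρ_m − ρ_c) = 1.28 km × 2.87 / 0.41 = 8.96 km.
Total thickness = T + h + r = 30.1 km + 1.28 km + 8.96 km = 40.3 km.

40.3 km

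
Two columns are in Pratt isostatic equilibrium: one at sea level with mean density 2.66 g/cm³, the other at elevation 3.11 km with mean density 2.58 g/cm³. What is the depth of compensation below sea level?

ρ_ref D = ρ (D + h) → D (ρ_ref − ρ) = ρ h.
D = ρ h/(ρ_ref − ρ) = 2.58 × 3.11 km/(2.66 − 2.58) = 100 km.

100 km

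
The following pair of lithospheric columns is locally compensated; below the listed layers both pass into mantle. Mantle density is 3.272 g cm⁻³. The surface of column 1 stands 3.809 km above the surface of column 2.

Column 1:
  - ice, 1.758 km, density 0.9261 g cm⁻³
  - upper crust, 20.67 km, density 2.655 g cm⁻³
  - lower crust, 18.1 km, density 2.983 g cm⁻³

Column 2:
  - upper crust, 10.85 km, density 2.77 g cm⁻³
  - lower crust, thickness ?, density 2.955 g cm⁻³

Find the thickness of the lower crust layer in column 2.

Take the compensation level at the base of the deeper column (depth z_c below the surface of column 1) and equate Σ ρ_i t_i down to z_c; mantle fills any gap and the z_c terms cancel.
Column 1: 1.758×0.9261 + 20.67×2.655 + 18.1×2.983 + (z_c − 40.528)×3.272
Column 2: 3.809×0 + 10.85×2.77 + x×2.955 + (z_c − 3.809 − 10.85 − x)×3.272
The z_c×3.272 term appears on both sides and cancels. Collect the known terms of each column as K = Σ(ρt)_known − 3.272 × (depth of known layers): K_1 = 110.499234 − 3.272×40.528 = −22.1083822; K_2 = 30.0545 − 3.272×(3.809 + 10.85) = −17.909748.
Balance: K_1 = K_2 − x×(3.272 − 2.955), so x = (K_2 − K_1)/(3.272 − 2.955) = 4.19863/0.317 = 13.2 km.

13.2 km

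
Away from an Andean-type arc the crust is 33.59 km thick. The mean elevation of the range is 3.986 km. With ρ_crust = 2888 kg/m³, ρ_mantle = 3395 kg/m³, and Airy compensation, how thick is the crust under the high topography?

60.3 km

Root depth r = h ρ_c / (ρ_m − ρ_c) = 3.986 km × 2888 / 507 = 22.71 km.
Total thickness = T + h + r = 33.59 km + 3.986 km + 22.71 km = 60.3 km.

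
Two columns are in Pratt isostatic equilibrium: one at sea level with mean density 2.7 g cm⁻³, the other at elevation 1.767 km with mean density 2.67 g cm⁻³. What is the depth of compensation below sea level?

157 km

ρ_ref D = ρ (D + h) → D (ρ_ref − ρ) = ρ h.
D = ρ h/(ρ_ref − ρ) = 2.67 × 1.767 km/(2.7 − 2.67) = 157 km.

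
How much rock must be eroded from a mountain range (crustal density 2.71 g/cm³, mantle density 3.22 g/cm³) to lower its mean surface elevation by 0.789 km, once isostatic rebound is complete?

Net drop Δ = e − u = e − e ρ_c/ρ_m = e (ρ_m − ρ_c)/ρ_m.
e = Δ ρ_m/(ρ_m − ρ_c) = 0.789 km × 3.22/0.51 = 4.98 km.

4.98 km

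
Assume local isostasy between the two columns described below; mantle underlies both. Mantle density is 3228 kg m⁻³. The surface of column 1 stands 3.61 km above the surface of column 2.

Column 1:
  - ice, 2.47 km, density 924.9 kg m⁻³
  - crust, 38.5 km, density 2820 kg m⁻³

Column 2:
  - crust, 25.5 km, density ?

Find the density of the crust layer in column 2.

Take the compensation level at the base of the deeper column (depth z_c below the surface of column 1) and equate Σ ρ_i t_i down to z_c; mantle fills any gap and the z_c terms cancel.
Column 1: 2.47×924.9 + 38.5×2820 + (z_c − 40.97)×3228
Column 2: 3.61×0 + 25.5×ρ + (z_c − 3.61 − 25.5)×3228
The z_c×3228 term appears on both sides and cancels. Collect the known terms of each column as K = Σ(ρt)_known − 3228 × (depth of known layers): K_1 = 110854.503 − 3228×40.97 = −21396.657; K_2 = 0 − 3228×(3.61 + 25.5) = −93967.08.
Balance: K_1 = K_2 + 25.5×ρ, so ρ = (K_1 − K_2)/25.5 = 72570.4/25.5 = 2850 kg m⁻³.

2850 kg m⁻³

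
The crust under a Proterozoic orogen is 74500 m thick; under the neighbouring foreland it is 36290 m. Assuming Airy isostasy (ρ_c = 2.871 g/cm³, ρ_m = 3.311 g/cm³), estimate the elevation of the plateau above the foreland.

Excess crust Δ = 74500 m − 36290 m = 38210 m, split between elevation h and root r with h + r = Δ.
Airy balance ρ_c h = (ρ_m − ρ_c) r gives r = h ρ_c/(ρ_m − ρ_c), so h (1 + ρ_c/(ρ_m − ρ_c)) = Δ, i.e. h = Δ (ρ_m − ρ_c)/ρ_m.
h = 38210 m × 0.44/3.311 = 5080 m.

5080 m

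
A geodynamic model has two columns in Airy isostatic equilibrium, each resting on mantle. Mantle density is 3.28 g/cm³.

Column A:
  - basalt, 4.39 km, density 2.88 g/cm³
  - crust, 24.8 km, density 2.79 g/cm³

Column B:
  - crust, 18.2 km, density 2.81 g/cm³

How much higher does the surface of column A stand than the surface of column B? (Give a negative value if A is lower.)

1.63 km

For any compensation level in the mantle, the mantle terms cancel and isostasy reduces to e = (Σt_A − Σt_B) − (Σ(ρt)_A − Σ(ρt)_B) / ρ_m.
Σt_A = 29.19 km; Σt_B = 18.2 km; Σ(ρt)_A = 81.8352; Σ(ρt)_B = 51.142 (in km·g/cm³).
e = (29.19 − 18.2) − (81.8352 − 51.142) / 3.28 = 1.63 km.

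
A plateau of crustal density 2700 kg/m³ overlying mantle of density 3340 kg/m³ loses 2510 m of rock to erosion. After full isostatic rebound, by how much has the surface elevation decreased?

481 m

Rebound u = e ρ_c/ρ_m = 2510 m × 2700/3340 = 2029 m.
Net surface drop = e − u = 2510 m − 2029 m = e (ρ_m − ρ_c)/ρ_m = 481 m.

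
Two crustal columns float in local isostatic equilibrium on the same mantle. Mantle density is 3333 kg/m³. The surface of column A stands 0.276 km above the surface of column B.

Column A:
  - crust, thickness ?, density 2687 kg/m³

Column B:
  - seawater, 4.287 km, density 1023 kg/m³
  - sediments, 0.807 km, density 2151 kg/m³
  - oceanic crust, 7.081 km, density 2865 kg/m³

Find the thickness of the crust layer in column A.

23.4 km

Take the compensation level at the base of the deeper column (depth z_c below the surface of column A) and equate Σ ρ_i t_i down to z_c; mantle fills any gap and the z_c terms cancel.
Column A: x×2687 + (z_c − 0 − x)×3333
Column B: 0.276×0 + 4.287×1023 + 0.807×2151 + 7.081×2865 + (z_c − 0.276 − 12.175)×3333
The z_c×3333 term appears on both sides and cancels. Collect the known terms of each column as K = Σ(ρt)_known − 3333 × (depth of known layers): K_A = 0 − 3333×0 = 0; K_B = 26408.523 − 3333×(0.276 + 12.175) = −15090.66.
Balance: K_A − x×(3333 − 2687) = K_B, so x = (K_A − K_B)/(3333 − 2687) = 15090.7/646 = 23.4 km.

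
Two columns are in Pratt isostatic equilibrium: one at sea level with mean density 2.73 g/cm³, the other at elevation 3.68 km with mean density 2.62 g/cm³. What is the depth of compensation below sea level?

ρ_ref D = ρ (D + h) → D (ρ_ref − ρ) = ρ h.
D = ρ h/(ρ_ref − ρ) = 2.62 × 3.68 km/(2.73 − 2.62) = 87.7 km.

87.7 km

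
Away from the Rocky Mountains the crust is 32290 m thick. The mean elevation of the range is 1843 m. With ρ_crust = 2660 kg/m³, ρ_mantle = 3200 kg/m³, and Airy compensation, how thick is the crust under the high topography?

Root depth r = h ρ_c / (ρ_m − ρ_c) = 1843 m × 2660 / 540 = 9078 m.
Total thickness = T + h + r = 32290 m + 1843 m + 9078 m = 43200 m.

43200 m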